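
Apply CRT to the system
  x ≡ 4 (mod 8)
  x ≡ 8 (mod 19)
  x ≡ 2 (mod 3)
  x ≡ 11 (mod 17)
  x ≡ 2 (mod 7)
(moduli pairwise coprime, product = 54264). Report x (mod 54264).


Product of moduli M = 8 · 19 · 3 · 17 · 7 = 54264.
Merge one congruence at a time:
  Start: x ≡ 4 (mod 8).
  Combine with x ≡ 8 (mod 19); new modulus lcm = 152.
    Write x = 4 + 8·t and substitute into x ≡ 8 (mod 19): 8·t ≡ 8 − 4 = 4 (mod 19).
    The inverse of 8 mod 19 is 12 (since 8·12 = 96 = 5·19 + 1), so t ≡ 12·4 = 48 ≡ 10 (mod 19).
    Then x = 4 + 8·10 = 84, valid modulo lcm(8, 19) = 152: x ≡ 84 (mod 152).
  Combine with x ≡ 2 (mod 3); new modulus lcm = 456.
    Write x = 84 + 152·t and substitute into x ≡ 2 (mod 3): 152·t ≡ 2 − 84 = -82 (mod 3).
    Reduce coefficients mod 3: 2·t ≡ 2 (mod 3).
    The inverse of 2 mod 3 is 2 (since 2·2 = 4 = 1·3 + 1), so t ≡ 2·2 = 4 ≡ 1 (mod 3).
    Then x = 84 + 152·1 = 236, valid modulo lcm(152, 3) = 456: x ≡ 236 (mod 456).
  Combine with x ≡ 11 (mod 17); new modulus lcm = 7752.
    Write x = 236 + 456·t and substitute into x ≡ 11 (mod 17): 456·t ≡ 11 − 236 = -225 (mod 17).
    Reduce coefficients mod 17: 14·t ≡ 13 (mod 17).
    The inverse of 14 mod 17 is 11 (since 14·11 = 154 = 9·17 + 1), so t ≡ 11·13 = 143 ≡ 7 (mod 17).
    Then x = 236 + 456·7 = 3428, valid modulo lcm(456, 17) = 7752: x ≡ 3428 (mod 7752).
  Combine with x ≡ 2 (mod 7); new modulus lcm = 54264.
    Write x = 3428 + 7752·t and substitute into x ≡ 2 (mod 7): 7752·t ≡ 2 − 3428 = -3426 (mod 7).
    Reduce coefficients mod 7: 3·t ≡ 4 (mod 7).
    The inverse of 3 mod 7 is 5 (since 3·5 = 15 = 2·7 + 1), so t ≡ 5·4 = 20 ≡ 6 (mod 7).
    Then x = 3428 + 7752·6 = 49940, valid modulo lcm(7752, 7) = 54264: x ≡ 49940 (mod 54264).
Verify against each original: 49940 mod 8 = 4, 49940 mod 19 = 8, 49940 mod 3 = 2, 49940 mod 17 = 11, 49940 mod 7 = 2.

x ≡ 49940 (mod 54264).


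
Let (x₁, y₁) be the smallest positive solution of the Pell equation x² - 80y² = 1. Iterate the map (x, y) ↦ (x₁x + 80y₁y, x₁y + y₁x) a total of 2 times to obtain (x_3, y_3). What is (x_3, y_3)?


Step 1: Find the fundamental solution (x₁, y₁) of x² - 80y² = 1.
  Expand √80 as a continued fraction. a₀ = ⌊√80⌋ = 8; iterate m_{k+1} = d_k·a_k − m_k, d_{k+1} = (80 − m_{k+1}²)/d_k, a_{k+1} = ⌊(a₀ + m_{k+1})/d_{k+1}⌋ (starting m₀ = 0, d₀ = 1), with convergents p_k = a_k·p_{k-1} + p_{k-2}, q_k = a_k·q_{k-1} + q_{k-2} (p₋₁ = 1, q₋₁ = 0):
  k = 0: a₀ = 8; p₀/q₀ = 8/1; p₀² − 80·q₀² = 64 − 80 = -16.
  k = 1: m = 8, d = 16, a = ⌊(8 + 8)/16⌋ = 1; p/q = (1·8 + 1)/(1·1 + 0) = 9/1; p² − 80·q² = 81 − 80 = 1.
  The first convergent with p² − 80·q² = 1 gives the fundamental solution (x₁, y₁) = (9, 1).
Step 2: Apply the recurrence (x_{n+1}, y_{n+1}) = (x₁x_n + 80y₁y_n, x₁y_n + y₁x_n) repeatedly.
  From (x_1, y_1) = (9, 1): x_2 = 9·9 + 80·1·1 = 161; y_2 = 9·1 + 1·9 = 18.
  From (x_2, y_2) = (161, 18): x_3 = 9·161 + 80·1·18 = 2889; y_3 = 9·18 + 1·161 = 323.
Step 3: Verify x_3² - 80·y_3² = 8346321 - 8346320 = 1 (should be 1). ✓

(x_1, y_1) = (9, 1); (x_3, y_3) = (2889, 323).


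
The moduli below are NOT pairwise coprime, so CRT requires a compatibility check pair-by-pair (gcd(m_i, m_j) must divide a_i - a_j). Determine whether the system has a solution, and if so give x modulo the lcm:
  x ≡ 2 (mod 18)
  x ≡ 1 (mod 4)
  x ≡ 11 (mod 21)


Moduli 18, 4, 21 are not pairwise coprime, so CRT works modulo lcm(m_i) when all pairwise compatibility conditions hold.
Pairwise compatibility: gcd(m_i, m_j) must divide a_i - a_j for every pair.
Merge one congruence at a time:
  Start: x ≡ 2 (mod 18).
  Combine with x ≡ 1 (mod 4): gcd(18, 4) = 2, and 1 - 2 = -1 is NOT divisible by 2.
    ⇒ system is inconsistent (no integer solution).

No solution (the system is inconsistent).


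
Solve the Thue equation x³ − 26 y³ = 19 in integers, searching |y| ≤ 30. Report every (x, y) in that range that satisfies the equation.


The equation is x³ - 26y³ = 19. For fixed y, x³ = 26·y³ + 19, so a solution requires the RHS to be a perfect cube.
Strategy: iterate y from -30 to 30, compute RHS = 26·y³ + 19, and check whether it is a (positive or negative) perfect cube.
Check small values of y:
  y = 0: RHS = 19 is not a perfect cube.
  y = 1: RHS = 45 is not a perfect cube.
  y = -1: RHS = -7 is not a perfect cube.
  y = 2: RHS = 227 is not a perfect cube.
  y = -2: RHS = -189 is not a perfect cube.
  y = 3: RHS = 721 is not a perfect cube.
  y = -3: RHS = -683 is not a perfect cube.
Continuing the search up to |y| = 30 finds no solutions either.
No (x, y) in the scanned range satisfies the equation.

No integer solutions with |y| ≤ 30.


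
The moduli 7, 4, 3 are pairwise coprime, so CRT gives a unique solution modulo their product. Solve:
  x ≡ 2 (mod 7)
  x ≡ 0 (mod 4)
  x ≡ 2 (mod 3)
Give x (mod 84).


Moduli 7, 4, 3 are pairwise coprime; by CRT there is a unique solution modulo M = 7 · 4 · 3 = 84.
Solve pairwise, accumulating the modulus:
  Start with x ≡ 2 (mod 7).
  Combine with x ≡ 0 (mod 4): since gcd(7, 4) = 1, we get a unique residue mod 28.
    Write x = 2 + 7·t and substitute into x ≡ 0 (mod 4): 7·t ≡ 0 − 2 = -2 (mod 4).
    Reduce coefficients mod 4: 3·t ≡ 2 (mod 4).
    The inverse of 3 mod 4 is 3 (since 3·3 = 9 = 2·4 + 1), so t ≡ 3·2 = 6 ≡ 2 (mod 4).
    Then x = 2 + 7·2 = 16, valid modulo lcm(7, 4) = 28: x ≡ 16 (mod 28).
  Combine with x ≡ 2 (mod 3): since gcd(28, 3) = 1, we get a unique residue mod 84.
    Write x = 16 + 28·t and substitute into x ≡ 2 (mod 3): 28·t ≡ 2 − 16 = -14 (mod 3).
    Reduce coefficients mod 3: 1·t ≡ 1 (mod 3).
    So t ≡ 1 (mod 3).
    Then x = 16 + 28·1 = 44, valid modulo lcm(28, 3) = 84: x ≡ 44 (mod 84).
Verify: 44 mod 7 = 2 ✓, 44 mod 4 = 0 ✓, 44 mod 3 = 2 ✓.

x ≡ 44 (mod 84).


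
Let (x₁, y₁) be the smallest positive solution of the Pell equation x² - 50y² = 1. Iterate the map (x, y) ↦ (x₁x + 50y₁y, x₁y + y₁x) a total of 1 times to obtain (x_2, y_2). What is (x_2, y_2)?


Step 1: Find the fundamental solution (x₁, y₁) of x² - 50y² = 1.
  Expand √50 as a continued fraction. a₀ = ⌊√50⌋ = 7; iterate m_{k+1} = d_k·a_k − m_k, d_{k+1} = (50 − m_{k+1}²)/d_k, a_{k+1} = ⌊(a₀ + m_{k+1})/d_{k+1}⌋ (starting m₀ = 0, d₀ = 1), with convergents p_k = a_k·p_{k-1} + p_{k-2}, q_k = a_k·q_{k-1} + q_{k-2} (p₋₁ = 1, q₋₁ = 0):
  k = 0: a₀ = 7; p₀/q₀ = 7/1; p₀² − 50·q₀² = 49 − 50 = -1.
  k = 1: m = 7, d = 1, a = ⌊(7 + 7)/1⌋ = 14; p/q = (14·7 + 1)/(14·1 + 0) = 99/14; p² − 50·q² = 9801 − 9800 = 1.
  The first convergent with p² − 50·q² = 1 gives the fundamental solution (x₁, y₁) = (99, 14).
Step 2: Apply the recurrence (x_{n+1}, y_{n+1}) = (x₁x_n + 50y₁y_n, x₁y_n + y₁x_n) repeatedly.
  From (x_1, y_1) = (99, 14): x_2 = 99·99 + 50·14·14 = 19601; y_2 = 99·14 + 14·99 = 2772.
Step 3: Verify x_2² - 50·y_2² = 384199201 - 384199200 = 1 (should be 1). ✓

(x_1, y_1) = (99, 14); (x_2, y_2) = (19601, 2772).


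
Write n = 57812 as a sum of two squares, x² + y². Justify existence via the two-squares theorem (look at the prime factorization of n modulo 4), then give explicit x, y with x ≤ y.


Step 1: Factor n = 57812 = 2^2 · 97 · 149.
Step 2: Check the mod-4 condition on each prime factor: 2 = 2 (special); 97 ≡ 1 (mod 4), exponent 1; 149 ≡ 1 (mod 4), exponent 1.
All primes ≡ 3 (mod 4) appear to even exponent (or don't appear), so by the two-squares theorem n IS expressible as a sum of two squares.
Step 3: Build a representation. Group n = k² · m with k = 2 and m = 97 · 149 = 14453 (a product of primes ≡ 1 (mod 4)); a representation of m scales to one of n via (k·x)² + (k·y)² = k²(x² + y²). Each prime p ≡ 1 (mod 4) is itself a sum of two squares; find a² by testing p − a² for a perfect square:
  97: 97 − 1² = 96, 97 − 2² = 93, 97 − 3² = 88, 97 − 4² = 81 = 9² ⇒ 97 = 4² + 9².
  149: 149 − 1² = 148, 149 − 2² = 145, 149 − 3² = 140, 149 − 4² = 133, 149 − 5² = 124, 149 − 6² = 113, 149 − 7² = 100 = 10² ⇒ 149 = 7² + 10².
  Combine using the Brahmagupta–Fibonacci identity (a² + b²)(c² + d²) = (ac − bd)² + (ad + bc)² = (ac + bd)² + (ad − bc)²:
  97 · 149 = 14453: from (4² + 9²)(7² + 10²), take (4·7 − 9·10, 4·10 + 9·7) = (28 − 90, 40 + 63) = (-62, 103); dropping signs (only squares matter) gives (62, 103); check 62² + 103² = 3844 + 10609 = 14453 ✓.
  Scale by k = 2: (2·62, 2·103) = (124, 206).
Step 4: Order so x ≤ y and verify: 124² + 206² = 15376 + 42436 = 57812 = n. ✓

n = 57812 = 124² + 206² (one valid representation with x ≤ y).


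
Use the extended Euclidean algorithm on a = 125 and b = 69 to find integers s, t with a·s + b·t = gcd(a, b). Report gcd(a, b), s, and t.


Euclidean algorithm on (125, 69) — divide until remainder is 0:
  125 = 1 · 69 + 56
  69 = 1 · 56 + 13
  56 = 4 · 13 + 4
  13 = 3 · 4 + 1
  4 = 4 · 1 + 0
gcd(125, 69) = 1.
Track Bezout coefficients alongside the remainders: start with r₀ = 125 = a·1 + b·0 (s = 1, t = 0) and r₁ = 69 = a·0 + b·1 (s = 0, t = 1); each new remainder r_{k+1} = r_{k-1} − q_k·r_k inherits s_{k+1} = s_{k-1} − q_k·s_k, t_{k+1} = t_{k-1} − q_k·t_k, so r_k = a·s_k + b·t_k at every step:
  q = 1: r = 56, s = 1 − 1·0 = 1, t = 0 − 1·1 = -1  (check: 125·1 + 69·(-1) = 56)
  q = 1: r = 13, s = 0 − 1·1 = -1, t = 1 − 1·(-1) = 2  (check: 125·(-1) + 69·2 = 13)
  q = 4: r = 4, s = 1 − 4·(-1) = 5, t = -1 − 4·2 = -9  (check: 125·5 + 69·(-9) = 4)
  q = 3: r = 1, s = -1 − 3·5 = -16, t = 2 − 3·(-9) = 29  (check: 125·(-16) + 69·29 = 1)
The row with r = 1 (the gcd) gives the Bezout coefficients s = -16, t = 29.
Result: 125 · (-16) + 69 · (29) = 1.

gcd(125, 69) = 1; s = -16, t = 29 (check: 125·(-16) + 69·29 = 1).


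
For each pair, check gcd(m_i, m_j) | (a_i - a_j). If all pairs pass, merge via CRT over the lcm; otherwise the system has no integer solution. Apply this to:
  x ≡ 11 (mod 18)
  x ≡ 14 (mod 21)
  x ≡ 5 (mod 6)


Moduli 18, 21, 6 are not pairwise coprime, so CRT works modulo lcm(m_i) when all pairwise compatibility conditions hold.
Pairwise compatibility: gcd(m_i, m_j) must divide a_i - a_j for every pair.
Merge one congruence at a time:
  Start: x ≡ 11 (mod 18).
  Combine with x ≡ 14 (mod 21): gcd(18, 21) = 3; 14 - 11 = 3, which IS divisible by 3, so compatible.
    Write x = 11 + 18·t and substitute into x ≡ 14 (mod 21): 18·t ≡ 14 − 11 = 3 (mod 21).
    Divide the congruence (and modulus) by g = 3: 6·t ≡ 1 (mod 7).
    The inverse of 6 mod 7 is 6 (since 6·6 = 36 = 5·7 + 1), so t ≡ 6·1 = 6 ≡ 6 (mod 7).
    Then x = 11 + 18·6 = 119, valid modulo lcm(18, 21) = 126: x ≡ 119 (mod 126).
  Combine with x ≡ 5 (mod 6): gcd(126, 6) = 6; 5 - 119 = -114, which IS divisible by 6, so compatible.
    Write x = 119 + 126·t and substitute into x ≡ 5 (mod 6): 126·t ≡ 5 − 119 = -114 (mod 6).
    Divide the congruence (and modulus) by g = 6: 21·t ≡ -19 (mod 1).
    Modulo 1 every t works; take t = 0.
    Then x = 119 + 126·0 = 119, valid modulo lcm(126, 6) = 126: x ≡ 119 (mod 126).
Verify: 119 mod 18 = 11, 119 mod 21 = 14, 119 mod 6 = 5.

x ≡ 119 (mod 126).


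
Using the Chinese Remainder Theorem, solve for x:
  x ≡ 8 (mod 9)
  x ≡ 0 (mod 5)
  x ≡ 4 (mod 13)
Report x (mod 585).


Moduli 9, 5, 13 are pairwise coprime; by CRT there is a unique solution modulo M = 9 · 5 · 13 = 585.
Solve pairwise, accumulating the modulus:
  Start with x ≡ 8 (mod 9).
  Combine with x ≡ 0 (mod 5): since gcd(9, 5) = 1, we get a unique residue mod 45.
    Write x = 8 + 9·t and substitute into x ≡ 0 (mod 5): 9·t ≡ 0 − 8 = -8 (mod 5).
    Reduce coefficients mod 5: 4·t ≡ 2 (mod 5).
    The inverse of 4 mod 5 is 4 (since 4·4 = 16 = 3·5 + 1), so t ≡ 4·2 = 8 ≡ 3 (mod 5).
    Then x = 8 + 9·3 = 35, valid modulo lcm(9, 5) = 45: x ≡ 35 (mod 45).
  Combine with x ≡ 4 (mod 13): since gcd(45, 13) = 1, we get a unique residue mod 585.
    Write x = 35 + 45·t and substitute into x ≡ 4 (mod 13): 45·t ≡ 4 − 35 = -31 (mod 13).
    Reduce coefficients mod 13: 6·t ≡ 8 (mod 13).
    The inverse of 6 mod 13 is 11 (since 6·11 = 66 = 5·13 + 1), so t ≡ 11·8 = 88 ≡ 10 (mod 13).
    Then x = 35 + 45·10 = 485, valid modulo lcm(45, 13) = 585: x ≡ 485 (mod 585).
Verify: 485 mod 9 = 8 ✓, 485 mod 5 = 0 ✓, 485 mod 13 = 4 ✓.

x ≡ 485 (mod 585).


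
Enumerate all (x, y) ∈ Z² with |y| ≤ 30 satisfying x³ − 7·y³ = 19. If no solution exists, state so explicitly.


The equation is x³ - 7y³ = 19. For fixed y, x³ = 7·y³ + 19, so a solution requires the RHS to be a perfect cube.
Strategy: iterate y from -30 to 30, compute RHS = 7·y³ + 19, and check whether it is a (positive or negative) perfect cube.
Check small values of y:
  y = 0: RHS = 19 is not a perfect cube.
  y = 1: RHS = 26 is not a perfect cube.
  y = -1: RHS = 12 is not a perfect cube.
  y = 2: RHS = 75 is not a perfect cube.
  y = -2: RHS = -37 is not a perfect cube.
  y = 3: RHS = 208 is not a perfect cube.
  y = -3: RHS = -170 is not a perfect cube.
Continuing the search up to |y| = 30 finds no solutions either.
No (x, y) in the scanned range satisfies the equation.

No integer solutions with |y| ≤ 30.


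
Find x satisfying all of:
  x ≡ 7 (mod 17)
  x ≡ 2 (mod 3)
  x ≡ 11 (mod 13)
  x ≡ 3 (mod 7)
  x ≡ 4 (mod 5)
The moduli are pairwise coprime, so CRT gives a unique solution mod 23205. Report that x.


Product of moduli M = 17 · 3 · 13 · 7 · 5 = 23205.
Merge one congruence at a time:
  Start: x ≡ 7 (mod 17).
  Combine with x ≡ 2 (mod 3); new modulus lcm = 51.
    Write x = 7 + 17·t and substitute into x ≡ 2 (mod 3): 17·t ≡ 2 − 7 = -5 (mod 3).
    Reduce coefficients mod 3: 2·t ≡ 1 (mod 3).
    The inverse of 2 mod 3 is 2 (since 2·2 = 4 = 1·3 + 1), so t ≡ 2·1 = 2 ≡ 2 (mod 3).
    Then x = 7 + 17·2 = 41, valid modulo lcm(17, 3) = 51: x ≡ 41 (mod 51).
  Combine with x ≡ 11 (mod 13); new modulus lcm = 663.
    Write x = 41 + 51·t and substitute into x ≡ 11 (mod 13): 51·t ≡ 11 − 41 = -30 (mod 13).
    Reduce coefficients mod 13: 12·t ≡ 9 (mod 13).
    The inverse of 12 mod 13 is 12 (since 12·12 = 144 = 11·13 + 1), so t ≡ 12·9 = 108 ≡ 4 (mod 13).
    Then x = 41 + 51·4 = 245, valid modulo lcm(51, 13) = 663: x ≡ 245 (mod 663).
  Combine with x ≡ 3 (mod 7); new modulus lcm = 4641.
    Write x = 245 + 663·t and substitute into x ≡ 3 (mod 7): 663·t ≡ 3 − 245 = -242 (mod 7).
    Reduce coefficients mod 7: 5·t ≡ 3 (mod 7).
    The inverse of 5 mod 7 is 3 (since 5·3 = 15 = 2·7 + 1), so t ≡ 3·3 = 9 ≡ 2 (mod 7).
    Then x = 245 + 663·2 = 1571, valid modulo lcm(663, 7) = 4641: x ≡ 1571 (mod 4641).
  Combine with x ≡ 4 (mod 5); new modulus lcm = 23205.
    Write x = 1571 + 4641·t and substitute into x ≡ 4 (mod 5): 4641·t ≡ 4 − 1571 = -1567 (mod 5).
    Reduce coefficients mod 5: 1·t ≡ 3 (mod 5).
    So t ≡ 3 (mod 5).
    Then x = 1571 + 4641·3 = 15494, valid modulo lcm(4641, 5) = 23205: x ≡ 15494 (mod 23205).
Verify against each original: 15494 mod 17 = 7, 15494 mod 3 = 2, 15494 mod 13 = 11, 15494 mod 7 = 3, 15494 mod 5 = 4.

x ≡ 15494 (mod 23205).


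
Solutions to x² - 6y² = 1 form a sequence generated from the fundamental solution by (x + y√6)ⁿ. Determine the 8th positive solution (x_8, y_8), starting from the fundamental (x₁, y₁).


Step 1: Find the fundamental solution (x₁, y₁) of x² - 6y² = 1.
  Expand √6 as a continued fraction. a₀ = ⌊√6⌋ = 2; iterate m_{k+1} = d_k·a_k − m_k, d_{k+1} = (6 − m_{k+1}²)/d_k, a_{k+1} = ⌊(a₀ + m_{k+1})/d_{k+1}⌋ (starting m₀ = 0, d₀ = 1), with convergents p_k = a_k·p_{k-1} + p_{k-2}, q_k = a_k·q_{k-1} + q_{k-2} (p₋₁ = 1, q₋₁ = 0):
  k = 0: a₀ = 2; p₀/q₀ = 2/1; p₀² − 6·q₀² = 4 − 6 = -2.
  k = 1: m = 2, d = 2, a = ⌊(2 + 2)/2⌋ = 2; p/q = (2·2 + 1)/(2·1 + 0) = 5/2; p² − 6·q² = 25 − 24 = 1.
  The first convergent with p² − 6·q² = 1 gives the fundamental solution (x₁, y₁) = (5, 2).
Step 2: Apply the recurrence (x_{n+1}, y_{n+1}) = (x₁x_n + 6y₁y_n, x₁y_n + y₁x_n) repeatedly.
  From (x_1, y_1) = (5, 2): x_2 = 5·5 + 6·2·2 = 49; y_2 = 5·2 + 2·5 = 20.
  From (x_2, y_2) = (49, 20): x_3 = 5·49 + 6·2·20 = 485; y_3 = 5·20 + 2·49 = 198.
  From (x_3, y_3) = (485, 198): x_4 = 5·485 + 6·2·198 = 4801; y_4 = 5·198 + 2·485 = 1960.
  From (x_4, y_4) = (4801, 1960): x_5 = 5·4801 + 6·2·1960 = 47525; y_5 = 5·1960 + 2·4801 = 19402.
  From (x_5, y_5) = (47525, 19402): x_6 = 5·47525 + 6·2·19402 = 470449; y_6 = 5·19402 + 2·47525 = 192060.
  From (x_6, y_6) = (470449, 192060): x_7 = 5·470449 + 6·2·192060 = 4656965; y_7 = 5·192060 + 2·470449 = 1901198.
  From (x_7, y_7) = (4656965, 1901198): x_8 = 5·4656965 + 6·2·1901198 = 46099201; y_8 = 5·1901198 + 2·4656965 = 18819920.
Step 3: Verify x_8² - 6·y_8² = 2125136332838401 - 2125136332838400 = 1 (should be 1). ✓

(x_1, y_1) = (5, 2); (x_8, y_8) = (46099201, 18819920).


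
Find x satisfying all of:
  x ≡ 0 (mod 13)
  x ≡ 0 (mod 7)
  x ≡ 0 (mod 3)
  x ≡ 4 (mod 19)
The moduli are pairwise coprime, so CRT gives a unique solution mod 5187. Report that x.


Product of moduli M = 13 · 7 · 3 · 19 = 5187.
Merge one congruence at a time:
  Start: x ≡ 0 (mod 13).
  Combine with x ≡ 0 (mod 7); new modulus lcm = 91.
    Write x = 0 + 13·t and substitute into x ≡ 0 (mod 7): 13·t ≡ 0 − 0 = 0 (mod 7).
    Reduce coefficients mod 7: 6·t ≡ 0 (mod 7).
    The inverse of 6 mod 7 is 6 (since 6·6 = 36 = 5·7 + 1), so t ≡ 6·0 = 0 ≡ 0 (mod 7).
    Then x = 0 + 13·0 = 0, valid modulo lcm(13, 7) = 91: x ≡ 0 (mod 91).
  Combine with x ≡ 0 (mod 3); new modulus lcm = 273.
    Write x = 0 + 91·t and substitute into x ≡ 0 (mod 3): 91·t ≡ 0 − 0 = 0 (mod 3).
    Reduce coefficients mod 3: 1·t ≡ 0 (mod 3).
    So t ≡ 0 (mod 3).
    Then x = 0 + 91·0 = 0, valid modulo lcm(91, 3) = 273: x ≡ 0 (mod 273).
  Combine with x ≡ 4 (mod 19); new modulus lcm = 5187.
    Write x = 0 + 273·t and substitute into x ≡ 4 (mod 19): 273·t ≡ 4 − 0 = 4 (mod 19).
    Reduce coefficients mod 19: 7·t ≡ 4 (mod 19).
    The inverse of 7 mod 19 is 11 (since 7·11 = 77 = 4·19 + 1), so t ≡ 11·4 = 44 ≡ 6 (mod 19).
    Then x = 0 + 273·6 = 1638, valid modulo lcm(273, 19) = 5187: x ≡ 1638 (mod 5187).
Verify against each original: 1638 mod 13 = 0, 1638 mod 7 = 0, 1638 mod 3 = 0, 1638 mod 19 = 4.

x ≡ 1638 (mod 5187).


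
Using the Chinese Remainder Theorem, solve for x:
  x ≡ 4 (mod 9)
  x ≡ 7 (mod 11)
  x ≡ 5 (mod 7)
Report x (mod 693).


Moduli 9, 11, 7 are pairwise coprime; by CRT there is a unique solution modulo M = 9 · 11 · 7 = 693.
Solve pairwise, accumulating the modulus:
  Start with x ≡ 4 (mod 9).
  Combine with x ≡ 7 (mod 11): since gcd(9, 11) = 1, we get a unique residue mod 99.
    Write x = 4 + 9·t and substitute into x ≡ 7 (mod 11): 9·t ≡ 7 − 4 = 3 (mod 11).
    The inverse of 9 mod 11 is 5 (since 9·5 = 45 = 4·11 + 1), so t ≡ 5·3 = 15 ≡ 4 (mod 11).
    Then x = 4 + 9·4 = 40, valid modulo lcm(9, 11) = 99: x ≡ 40 (mod 99).
  Combine with x ≡ 5 (mod 7): since gcd(99, 7) = 1, we get a unique residue mod 693.
    Write x = 40 + 99·t and substitute into x ≡ 5 (mod 7): 99·t ≡ 5 − 40 = -35 (mod 7).
    Reduce coefficients mod 7: 1·t ≡ 0 (mod 7).
    So t ≡ 0 (mod 7).
    Then x = 40 + 99·0 = 40, valid modulo lcm(99, 7) = 693: x ≡ 40 (mod 693).
Verify: 40 mod 9 = 4 ✓, 40 mod 11 = 7 ✓, 40 mod 7 = 5 ✓.

x ≡ 40 (mod 693).


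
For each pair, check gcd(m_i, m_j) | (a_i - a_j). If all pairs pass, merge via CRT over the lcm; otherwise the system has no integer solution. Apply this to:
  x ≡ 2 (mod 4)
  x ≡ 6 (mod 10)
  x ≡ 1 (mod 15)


Moduli 4, 10, 15 are not pairwise coprime, so CRT works modulo lcm(m_i) when all pairwise compatibility conditions hold.
Pairwise compatibility: gcd(m_i, m_j) must divide a_i - a_j for every pair.
Merge one congruence at a time:
  Start: x ≡ 2 (mod 4).
  Combine with x ≡ 6 (mod 10): gcd(4, 10) = 2; 6 - 2 = 4, which IS divisible by 2, so compatible.
    Write x = 2 + 4·t and substitute into x ≡ 6 (mod 10): 4·t ≡ 6 − 2 = 4 (mod 10).
    Divide the congruence (and modulus) by g = 2: 2·t ≡ 2 (mod 5).
    The inverse of 2 mod 5 is 3 (since 2·3 = 6 = 1·5 + 1), so t ≡ 3·2 = 6 ≡ 1 (mod 5).
    Then x = 2 + 4·1 = 6, valid modulo lcm(4, 10) = 20: x ≡ 6 (mod 20).
  Combine with x ≡ 1 (mod 15): gcd(20, 15) = 5; 1 - 6 = -5, which IS divisible by 5, so compatible.
    Write x = 6 + 20·t and substitute into x ≡ 1 (mod 15): 20·t ≡ 1 − 6 = -5 (mod 15).
    Divide the congruence (and modulus) by g = 5: 4·t ≡ -1 (mod 3).
    Reduce coefficients mod 3: 1·t ≡ 2 (mod 3).
    So t ≡ 2 (mod 3).
    Then x = 6 + 20·2 = 46, valid modulo lcm(20, 15) = 60: x ≡ 46 (mod 60).
Verify: 46 mod 4 = 2, 46 mod 10 = 6, 46 mod 15 = 1.

x ≡ 46 (mod 60).


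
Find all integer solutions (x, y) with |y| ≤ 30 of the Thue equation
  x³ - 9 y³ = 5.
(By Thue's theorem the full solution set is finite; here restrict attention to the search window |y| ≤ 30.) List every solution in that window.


The equation is x³ - 9y³ = 5. For fixed y, x³ = 9·y³ + 5, so a solution requires the RHS to be a perfect cube.
Strategy: iterate y from -30 to 30, compute RHS = 9·y³ + 5, and check whether it is a (positive or negative) perfect cube.
Check small values of y:
  y = 0: RHS = 5 is not a perfect cube.
  y = 1: RHS = 14 is not a perfect cube.
  y = -1: RHS = -4 is not a perfect cube.
  y = 2: RHS = 77 is not a perfect cube.
  y = -2: RHS = -67 is not a perfect cube.
  y = 3: RHS = 248 is not a perfect cube.
  y = -3: RHS = -238 is not a perfect cube.
Continuing the search up to |y| = 30 finds no solutions either.
No (x, y) in the scanned range satisfies the equation.

No integer solutions with |y| ≤ 30.


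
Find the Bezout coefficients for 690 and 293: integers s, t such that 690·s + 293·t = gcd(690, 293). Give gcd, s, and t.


Euclidean algorithm on (690, 293) — divide until remainder is 0:
  690 = 2 · 293 + 104
  293 = 2 · 104 + 85
  104 = 1 · 85 + 19
  85 = 4 · 19 + 9
  19 = 2 · 9 + 1
  9 = 9 · 1 + 0
gcd(690, 293) = 1.
Track Bezout coefficients alongside the remainders: start with r₀ = 690 = a·1 + b·0 (s = 1, t = 0) and r₁ = 293 = a·0 + b·1 (s = 0, t = 1); each new remainder r_{k+1} = r_{k-1} − q_k·r_k inherits s_{k+1} = s_{k-1} − q_k·s_k, t_{k+1} = t_{k-1} − q_k·t_k, so r_k = a·s_k + b·t_k at every step:
  q = 2: r = 104, s = 1 − 2·0 = 1, t = 0 − 2·1 = -2  (check: 690·1 + 293·(-2) = 104)
  q = 2: r = 85, s = 0 − 2·1 = -2, t = 1 − 2·(-2) = 5  (check: 690·(-2) + 293·5 = 85)
  q = 1: r = 19, s = 1 − 1·(-2) = 3, t = -2 − 1·5 = -7  (check: 690·3 + 293·(-7) = 19)
  q = 4: r = 9, s = -2 − 4·3 = -14, t = 5 − 4·(-7) = 33  (check: 690·(-14) + 293·33 = 9)
  q = 2: r = 1, s = 3 − 2·(-14) = 31, t = -7 − 2·33 = -73  (check: 690·31 + 293·(-73) = 1)
The row with r = 1 (the gcd) gives the Bezout coefficients s = 31, t = -73.
Result: 690 · (31) + 293 · (-73) = 1.

gcd(690, 293) = 1; s = 31, t = -73 (check: 690·31 + 293·(-73) = 1).


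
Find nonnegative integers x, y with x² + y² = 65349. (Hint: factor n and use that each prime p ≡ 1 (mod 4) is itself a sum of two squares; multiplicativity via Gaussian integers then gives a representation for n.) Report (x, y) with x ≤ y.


Step 1: Factor n = 65349 = 3^2 · 53 · 137.
Step 2: Check the mod-4 condition on each prime factor: 3 ≡ 3 (mod 4), exponent 2 (must be even); 53 ≡ 1 (mod 4), exponent 1; 137 ≡ 1 (mod 4), exponent 1.
All primes ≡ 3 (mod 4) appear to even exponent (or don't appear), so by the two-squares theorem n IS expressible as a sum of two squares.
Step 3: Build a representation. Group n = k² · m with k = 3 and m = 53 · 137 = 7261 (a product of primes ≡ 1 (mod 4)); a representation of m scales to one of n via (k·x)² + (k·y)² = k²(x² + y²). Each prime p ≡ 1 (mod 4) is itself a sum of two squares; find a² by testing p − a² for a perfect square:
  53: 53 − 1² = 52, 53 − 2² = 49 = 7² ⇒ 53 = 2² + 7².
  137: 137 − 1² = 136, 137 − 2² = 133, 137 − 3² = 128, 137 − 4² = 121 = 11² ⇒ 137 = 4² + 11².
  Combine using the Brahmagupta–Fibonacci identity (a² + b²)(c² + d²) = (ac − bd)² + (ad + bc)² = (ac + bd)² + (ad − bc)²:
  53 · 137 = 7261: from (2² + 7²)(4² + 11²), take (2·4 − 7·11, 2·11 + 7·4) = (8 − 77, 22 + 28) = (-69, 50); dropping signs (only squares matter) gives (69, 50); check 69² + 50² = 4761 + 2500 = 7261 ✓.
  Scale by k = 3: (3·69, 3·50) = (207, 150).
Step 4: Order so x ≤ y and verify: 150² + 207² = 22500 + 42849 = 65349 = n. ✓

n = 65349 = 150² + 207² (one valid representation with x ≤ y).


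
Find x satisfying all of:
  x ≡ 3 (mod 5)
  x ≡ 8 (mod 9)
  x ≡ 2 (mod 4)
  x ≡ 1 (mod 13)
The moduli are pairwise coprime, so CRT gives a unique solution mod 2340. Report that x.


Product of moduli M = 5 · 9 · 4 · 13 = 2340.
Merge one congruence at a time:
  Start: x ≡ 3 (mod 5).
  Combine with x ≡ 8 (mod 9); new modulus lcm = 45.
    Write x = 3 + 5·t and substitute into x ≡ 8 (mod 9): 5·t ≡ 8 − 3 = 5 (mod 9).
    The inverse of 5 mod 9 is 2 (since 5·2 = 10 = 1·9 + 1), so t ≡ 2·5 = 10 ≡ 1 (mod 9).
    Then x = 3 + 5·1 = 8, valid modulo lcm(5, 9) = 45: x ≡ 8 (mod 45).
  Combine with x ≡ 2 (mod 4); new modulus lcm = 180.
    Write x = 8 + 45·t and substitute into x ≡ 2 (mod 4): 45·t ≡ 2 − 8 = -6 (mod 4).
    Reduce coefficients mod 4: 1·t ≡ 2 (mod 4).
    So t ≡ 2 (mod 4).
    Then x = 8 + 45·2 = 98, valid modulo lcm(45, 4) = 180: x ≡ 98 (mod 180).
  Combine with x ≡ 1 (mod 13); new modulus lcm = 2340.
    Write x = 98 + 180·t and substitute into x ≡ 1 (mod 13): 180·t ≡ 1 − 98 = -97 (mod 13).
    Reduce coefficients mod 13: 11·t ≡ 7 (mod 13).
    The inverse of 11 mod 13 is 6 (since 11·6 = 66 = 5·13 + 1), so t ≡ 6·7 = 42 ≡ 3 (mod 13).
    Then x = 98 + 180·3 = 638, valid modulo lcm(180, 13) = 2340: x ≡ 638 (mod 2340).
Verify against each original: 638 mod 5 = 3, 638 mod 9 = 8, 638 mod 4 = 2, 638 mod 13 = 1.

x ≡ 638 (mod 2340).


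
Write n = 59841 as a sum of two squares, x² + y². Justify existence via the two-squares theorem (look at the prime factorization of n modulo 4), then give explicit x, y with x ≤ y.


Step 1: Factor n = 59841 = 3^2 · 61 · 109.
Step 2: Check the mod-4 condition on each prime factor: 3 ≡ 3 (mod 4), exponent 2 (must be even); 61 ≡ 1 (mod 4), exponent 1; 109 ≡ 1 (mod 4), exponent 1.
All primes ≡ 3 (mod 4) appear to even exponent (or don't appear), so by the two-squares theorem n IS expressible as a sum of two squares.
Step 3: Build a representation. Group n = k² · m with k = 3 and m = 61 · 109 = 6649 (a product of primes ≡ 1 (mod 4)); a representation of m scales to one of n via (k·x)² + (k·y)² = k²(x² + y²). Each prime p ≡ 1 (mod 4) is itself a sum of two squares; find a² by testing p − a² for a perfect square:
  61: 61 − 1² = 60, 61 − 2² = 57, 61 − 3² = 52, 61 − 4² = 45, 61 − 5² = 36 = 6² ⇒ 61 = 5² + 6².
  109: 109 − 1² = 108, 109 − 2² = 105, 109 − 3² = 100 = 10² ⇒ 109 = 3² + 10².
  Combine using the Brahmagupta–Fibonacci identity (a² + b²)(c² + d²) = (ac − bd)² + (ad + bc)² = (ac + bd)² + (ad − bc)²:
  61 · 109 = 6649: from (5² + 6²)(3² + 10²), take (5·3 − 6·10, 5·10 + 6·3) = (15 − 60, 50 + 18) = (-45, 68); dropping signs (only squares matter) gives (45, 68); check 45² + 68² = 2025 + 4624 = 6649 ✓.
  Scale by k = 3: (3·45, 3·68) = (135, 204).
Step 4: Order so x ≤ y and verify: 135² + 204² = 18225 + 41616 = 59841 = n. ✓

n = 59841 = 135² + 204² (one valid representation with x ≤ y).


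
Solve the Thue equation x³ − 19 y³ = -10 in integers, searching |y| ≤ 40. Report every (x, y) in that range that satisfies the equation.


The equation is x³ - 19y³ = -10. For fixed y, x³ = 19·y³ − 10, so a solution requires the RHS to be a perfect cube.
Strategy: iterate y from -40 to 40, compute RHS = 19·y³ − 10, and check whether it is a (positive or negative) perfect cube.
Check small values of y:
  y = 0: RHS = -10 is not a perfect cube.
  y = 1: RHS = 9 is not a perfect cube.
  y = -1: RHS = -29 is not a perfect cube.
  y = 2: RHS = 142 is not a perfect cube.
  y = -2: RHS = -162 is not a perfect cube.
  y = 3: RHS = 503 is not a perfect cube.
  y = -3: RHS = -523 is not a perfect cube.
Continuing the search up to |y| = 40 finds no solutions either.
No (x, y) in the scanned range satisfies the equation.

No integer solutions with |y| ≤ 40.


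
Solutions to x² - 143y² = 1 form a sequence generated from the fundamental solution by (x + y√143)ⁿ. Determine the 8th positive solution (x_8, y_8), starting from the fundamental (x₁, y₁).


Step 1: Find the fundamental solution (x₁, y₁) of x² - 143y² = 1.
  Expand √143 as a continued fraction. a₀ = ⌊√143⌋ = 11; iterate m_{k+1} = d_k·a_k − m_k, d_{k+1} = (143 − m_{k+1}²)/d_k, a_{k+1} = ⌊(a₀ + m_{k+1})/d_{k+1}⌋ (starting m₀ = 0, d₀ = 1), with convergents p_k = a_k·p_{k-1} + p_{k-2}, q_k = a_k·q_{k-1} + q_{k-2} (p₋₁ = 1, q₋₁ = 0):
  k = 0: a₀ = 11; p₀/q₀ = 11/1; p₀² − 143·q₀² = 121 − 143 = -22.
  k = 1: m = 11, d = 22, a = ⌊(11 + 11)/22⌋ = 1; p/q = (1·11 + 1)/(1·1 + 0) = 12/1; p² − 143·q² = 144 − 143 = 1.
  The first convergent with p² − 143·q² = 1 gives the fundamental solution (x₁, y₁) = (12, 1).
Step 2: Apply the recurrence (x_{n+1}, y_{n+1}) = (x₁x_n + 143y₁y_n, x₁y_n + y₁x_n) repeatedly.
  From (x_1, y_1) = (12, 1): x_2 = 12·12 + 143·1·1 = 287; y_2 = 12·1 + 1·12 = 24.
  From (x_2, y_2) = (287, 24): x_3 = 12·287 + 143·1·24 = 6876; y_3 = 12·24 + 1·287 = 575.
  From (x_3, y_3) = (6876, 575): x_4 = 12·6876 + 143·1·575 = 164737; y_4 = 12·575 + 1·6876 = 13776.
  From (x_4, y_4) = (164737, 13776): x_5 = 12·164737 + 143·1·13776 = 3946812; y_5 = 12·13776 + 1·164737 = 330049.
  From (x_5, y_5) = (3946812, 330049): x_6 = 12·3946812 + 143·1·330049 = 94558751; y_6 = 12·330049 + 1·3946812 = 7907400.
  From (x_6, y_6) = (94558751, 7907400): x_7 = 12·94558751 + 143·1·7907400 = 2265463212; y_7 = 12·7907400 + 1·94558751 = 189447551.
  From (x_7, y_7) = (2265463212, 189447551): x_8 = 12·2265463212 + 143·1·189447551 = 54276558337; y_8 = 12·189447551 + 1·2265463212 = 4538833824.
Step 3: Verify x_8² - 143·y_8² = 2945944784909764205569 - 2945944784909764205568 = 1 (should be 1). ✓

(x_1, y_1) = (12, 1); (x_8, y_8) = (54276558337, 4538833824).


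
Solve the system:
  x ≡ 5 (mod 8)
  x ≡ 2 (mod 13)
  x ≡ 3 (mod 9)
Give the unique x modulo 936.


Moduli 8, 13, 9 are pairwise coprime; by CRT there is a unique solution modulo M = 8 · 13 · 9 = 936.
Solve pairwise, accumulating the modulus:
  Start with x ≡ 5 (mod 8).
  Combine with x ≡ 2 (mod 13): since gcd(8, 13) = 1, we get a unique residue mod 104.
    Write x = 5 + 8·t and substitute into x ≡ 2 (mod 13): 8·t ≡ 2 − 5 = -3 (mod 13).
    Reduce coefficients mod 13: 8·t ≡ 10 (mod 13).
    The inverse of 8 mod 13 is 5 (since 8·5 = 40 = 3·13 + 1), so t ≡ 5·10 = 50 ≡ 11 (mod 13).
    Then x = 5 + 8·11 = 93, valid modulo lcm(8, 13) = 104: x ≡ 93 (mod 104).
  Combine with x ≡ 3 (mod 9): since gcd(104, 9) = 1, we get a unique residue mod 936.
    Write x = 93 + 104·t and substitute into x ≡ 3 (mod 9): 104·t ≡ 3 − 93 = -90 (mod 9).
    Reduce coefficients mod 9: 5·t ≡ 0 (mod 9).
    The inverse of 5 mod 9 is 2 (since 5·2 = 10 = 1·9 + 1), so t ≡ 2·0 = 0 ≡ 0 (mod 9).
    Then x = 93 + 104·0 = 93, valid modulo lcm(104, 9) = 936: x ≡ 93 (mod 936).
Verify: 93 mod 8 = 5 ✓, 93 mod 13 = 2 ✓, 93 mod 9 = 3 ✓.

x ≡ 93 (mod 936).


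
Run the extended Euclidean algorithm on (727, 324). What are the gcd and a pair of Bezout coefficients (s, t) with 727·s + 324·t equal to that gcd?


Euclidean algorithm on (727, 324) — divide until remainder is 0:
  727 = 2 · 324 + 79
  324 = 4 · 79 + 8
  79 = 9 · 8 + 7
  8 = 1 · 7 + 1
  7 = 7 · 1 + 0
gcd(727, 324) = 1.
Track Bezout coefficients alongside the remainders: start with r₀ = 727 = a·1 + b·0 (s = 1, t = 0) and r₁ = 324 = a·0 + b·1 (s = 0, t = 1); each new remainder r_{k+1} = r_{k-1} − q_k·r_k inherits s_{k+1} = s_{k-1} − q_k·s_k, t_{k+1} = t_{k-1} − q_k·t_k, so r_k = a·s_k + b·t_k at every step:
  q = 2: r = 79, s = 1 − 2·0 = 1, t = 0 − 2·1 = -2  (check: 727·1 + 324·(-2) = 79)
  q = 4: r = 8, s = 0 − 4·1 = -4, t = 1 − 4·(-2) = 9  (check: 727·(-4) + 324·9 = 8)
  q = 9: r = 7, s = 1 − 9·(-4) = 37, t = -2 − 9·9 = -83  (check: 727·37 + 324·(-83) = 7)
  q = 1: r = 1, s = -4 − 1·37 = -41, t = 9 − 1·(-83) = 92  (check: 727·(-41) + 324·92 = 1)
The row with r = 1 (the gcd) gives the Bezout coefficients s = -41, t = 92.
Result: 727 · (-41) + 324 · (92) = 1.

gcd(727, 324) = 1; s = -41, t = 92 (check: 727·(-41) + 324·92 = 1).


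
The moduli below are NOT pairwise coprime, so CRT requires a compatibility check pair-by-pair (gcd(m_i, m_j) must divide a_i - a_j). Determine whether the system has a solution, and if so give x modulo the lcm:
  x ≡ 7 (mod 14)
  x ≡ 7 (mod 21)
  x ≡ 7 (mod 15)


Moduli 14, 21, 15 are not pairwise coprime, so CRT works modulo lcm(m_i) when all pairwise compatibility conditions hold.
Pairwise compatibility: gcd(m_i, m_j) must divide a_i - a_j for every pair.
Merge one congruence at a time:
  Start: x ≡ 7 (mod 14).
  Combine with x ≡ 7 (mod 21): gcd(14, 21) = 7; 7 - 7 = 0, which IS divisible by 7, so compatible.
    Write x = 7 + 14·t and substitute into x ≡ 7 (mod 21): 14·t ≡ 7 − 7 = 0 (mod 21).
    Divide the congruence (and modulus) by g = 7: 2·t ≡ 0 (mod 3).
    The inverse of 2 mod 3 is 2 (since 2·2 = 4 = 1·3 + 1), so t ≡ 2·0 = 0 ≡ 0 (mod 3).
    Then x = 7 + 14·0 = 7, valid modulo lcm(14, 21) = 42: x ≡ 7 (mod 42).
  Combine with x ≡ 7 (mod 15): gcd(42, 15) = 3; 7 - 7 = 0, which IS divisible by 3, so compatible.
    Write x = 7 + 42·t and substitute into x ≡ 7 (mod 15): 42·t ≡ 7 − 7 = 0 (mod 15).
    Divide the congruence (and modulus) by g = 3: 14·t ≡ 0 (mod 5).
    Reduce coefficients mod 5: 4·t ≡ 0 (mod 5).
    The inverse of 4 mod 5 is 4 (since 4·4 = 16 = 3·5 + 1), so t ≡ 4·0 = 0 ≡ 0 (mod 5).
    Then x = 7 + 42·0 = 7, valid modulo lcm(42, 15) = 210: x ≡ 7 (mod 210).
Verify: 7 mod 14 = 7, 7 mod 21 = 7, 7 mod 15 = 7.

x ≡ 7 (mod 210).


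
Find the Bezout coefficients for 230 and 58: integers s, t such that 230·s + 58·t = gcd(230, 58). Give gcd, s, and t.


Euclidean algorithm on (230, 58) — divide until remainder is 0:
  230 = 3 · 58 + 56
  58 = 1 · 56 + 2
  56 = 28 · 2 + 0
gcd(230, 58) = 2.
Track Bezout coefficients alongside the remainders: start with r₀ = 230 = a·1 + b·0 (s = 1, t = 0) and r₁ = 58 = a·0 + b·1 (s = 0, t = 1); each new remainder r_{k+1} = r_{k-1} − q_k·r_k inherits s_{k+1} = s_{k-1} − q_k·s_k, t_{k+1} = t_{k-1} − q_k·t_k, so r_k = a·s_k + b·t_k at every step:
  q = 3: r = 56, s = 1 − 3·0 = 1, t = 0 − 3·1 = -3  (check: 230·1 + 58·(-3) = 56)
  q = 1: r = 2, s = 0 − 1·1 = -1, t = 1 − 1·(-3) = 4  (check: 230·(-1) + 58·4 = 2)
The row with r = 2 (the gcd) gives the Bezout coefficients s = -1, t = 4.
Result: 230 · (-1) + 58 · (4) = 2.

gcd(230, 58) = 2; s = -1, t = 4 (check: 230·(-1) + 58·4 = 2).


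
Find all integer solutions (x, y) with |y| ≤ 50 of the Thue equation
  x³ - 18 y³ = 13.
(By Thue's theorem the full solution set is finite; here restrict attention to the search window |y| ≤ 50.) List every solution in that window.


The equation is x³ - 18y³ = 13. For fixed y, x³ = 18·y³ + 13, so a solution requires the RHS to be a perfect cube.
Strategy: iterate y from -50 to 50, compute RHS = 18·y³ + 13, and check whether it is a (positive or negative) perfect cube.
Check small values of y:
  y = 0: RHS = 13 is not a perfect cube.
  y = 1: RHS = 31 is not a perfect cube.
  y = -1: RHS = -5 is not a perfect cube.
  y = 2: RHS = 157 is not a perfect cube.
  y = -2: RHS = -131 is not a perfect cube.
  y = 3: RHS = 499 is not a perfect cube.
  y = -3: RHS = -473 is not a perfect cube.
Continuing the search up to |y| = 50 finds no solutions either.
No (x, y) in the scanned range satisfies the equation.

No integer solutions with |y| ≤ 50.


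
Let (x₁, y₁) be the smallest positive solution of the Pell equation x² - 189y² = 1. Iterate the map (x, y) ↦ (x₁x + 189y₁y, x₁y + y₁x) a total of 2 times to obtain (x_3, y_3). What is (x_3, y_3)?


Step 1: Find the fundamental solution (x₁, y₁) of x² - 189y² = 1.
  Expand √189 as a continued fraction. a₀ = ⌊√189⌋ = 13; iterate m_{k+1} = d_k·a_k − m_k, d_{k+1} = (189 − m_{k+1}²)/d_k, a_{k+1} = ⌊(a₀ + m_{k+1})/d_{k+1}⌋ (starting m₀ = 0, d₀ = 1), with convergents p_k = a_k·p_{k-1} + p_{k-2}, q_k = a_k·q_{k-1} + q_{k-2} (p₋₁ = 1, q₋₁ = 0):
  k = 0: a₀ = 13; p₀/q₀ = 13/1; p₀² − 189·q₀² = 169 − 189 = -20.
  k = 1: m = 13, d = 20, a = ⌊(13 + 13)/20⌋ = 1; p/q = (1·13 + 1)/(1·1 + 0) = 14/1; p² − 189·q² = 196 − 189 = 7.
  k = 2: m = 7, d = 7, a = ⌊(13 + 7)/7⌋ = 2; p/q = (2·14 + 13)/(2·1 + 1) = 41/3; p² − 189·q² = 1681 − 1701 = -20.
  k = 3: m = 7, d = 20, a = ⌊(13 + 7)/20⌋ = 1; p/q = (1·41 + 14)/(1·3 + 1) = 55/4; p² − 189·q² = 3025 − 3024 = 1.
  The first convergent with p² − 189·q² = 1 gives the fundamental solution (x₁, y₁) = (55, 4).
Step 2: Apply the recurrence (x_{n+1}, y_{n+1}) = (x₁x_n + 189y₁y_n, x₁y_n + y₁x_n) repeatedly.
  From (x_1, y_1) = (55, 4): x_2 = 55·55 + 189·4·4 = 6049; y_2 = 55·4 + 4·55 = 440.
  From (x_2, y_2) = (6049, 440): x_3 = 55·6049 + 189·4·440 = 665335; y_3 = 55·440 + 4·6049 = 48396.
Step 3: Verify x_3² - 189·y_3² = 442670662225 - 442670662224 = 1 (should be 1). ✓

(x_1, y_1) = (55, 4); (x_3, y_3) = (665335, 48396).


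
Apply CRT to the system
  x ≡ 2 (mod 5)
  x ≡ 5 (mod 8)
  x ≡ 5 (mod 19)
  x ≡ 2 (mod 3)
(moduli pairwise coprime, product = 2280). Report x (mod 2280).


Product of moduli M = 5 · 8 · 19 · 3 = 2280.
Merge one congruence at a time:
  Start: x ≡ 2 (mod 5).
  Combine with x ≡ 5 (mod 8); new modulus lcm = 40.
    Write x = 2 + 5·t and substitute into x ≡ 5 (mod 8): 5·t ≡ 5 − 2 = 3 (mod 8).
    The inverse of 5 mod 8 is 5 (since 5·5 = 25 = 3·8 + 1), so t ≡ 5·3 = 15 ≡ 7 (mod 8).
    Then x = 2 + 5·7 = 37, valid modulo lcm(5, 8) = 40: x ≡ 37 (mod 40).
  Combine with x ≡ 5 (mod 19); new modulus lcm = 760.
    Write x = 37 + 40·t and substitute into x ≡ 5 (mod 19): 40·t ≡ 5 − 37 = -32 (mod 19).
    Reduce coefficients mod 19: 2·t ≡ 6 (mod 19).
    The inverse of 2 mod 19 is 10 (since 2·10 = 20 = 1·19 + 1), so t ≡ 10·6 = 60 ≡ 3 (mod 19).
    Then x = 37 + 40·3 = 157, valid modulo lcm(40, 19) = 760: x ≡ 157 (mod 760).
  Combine with x ≡ 2 (mod 3); new modulus lcm = 2280.
    Write x = 157 + 760·t and substitute into x ≡ 2 (mod 3): 760·t ≡ 2 − 157 = -155 (mod 3).
    Reduce coefficients mod 3: 1·t ≡ 1 (mod 3).
    So t ≡ 1 (mod 3).
    Then x = 157 + 760·1 = 917, valid modulo lcm(760, 3) = 2280: x ≡ 917 (mod 2280).
Verify against each original: 917 mod 5 = 2, 917 mod 8 = 5, 917 mod 19 = 5, 917 mod 3 = 2.

x ≡ 917 (mod 2280).


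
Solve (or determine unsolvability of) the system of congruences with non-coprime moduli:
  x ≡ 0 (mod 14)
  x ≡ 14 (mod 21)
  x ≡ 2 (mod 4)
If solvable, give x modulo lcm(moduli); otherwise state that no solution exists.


Moduli 14, 21, 4 are not pairwise coprime, so CRT works modulo lcm(m_i) when all pairwise compatibility conditions hold.
Pairwise compatibility: gcd(m_i, m_j) must divide a_i - a_j for every pair.
Merge one congruence at a time:
  Start: x ≡ 0 (mod 14).
  Combine with x ≡ 14 (mod 21): gcd(14, 21) = 7; 14 - 0 = 14, which IS divisible by 7, so compatible.
    Write x = 0 + 14·t and substitute into x ≡ 14 (mod 21): 14·t ≡ 14 − 0 = 14 (mod 21).
    Divide the congruence (and modulus) by g = 7: 2·t ≡ 2 (mod 3).
    The inverse of 2 mod 3 is 2 (since 2·2 = 4 = 1·3 + 1), so t ≡ 2·2 = 4 ≡ 1 (mod 3).
    Then x = 0 + 14·1 = 14, valid modulo lcm(14, 21) = 42: x ≡ 14 (mod 42).
  Combine with x ≡ 2 (mod 4): gcd(42, 4) = 2; 2 - 14 = -12, which IS divisible by 2, so compatible.
    Write x = 14 + 42·t and substitute into x ≡ 2 (mod 4): 42·t ≡ 2 − 14 = -12 (mod 4).
    Divide the congruence (and modulus) by g = 2: 21·t ≡ -6 (mod 2).
    Reduce coefficients mod 2: 1·t ≡ 0 (mod 2).
    So t ≡ 0 (mod 2).
    Then x = 14 + 42·0 = 14, valid modulo lcm(42, 4) = 84: x ≡ 14 (mod 84).
Verify: 14 mod 14 = 0, 14 mod 21 = 14, 14 mod 4 = 2.

x ≡ 14 (mod 84).
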